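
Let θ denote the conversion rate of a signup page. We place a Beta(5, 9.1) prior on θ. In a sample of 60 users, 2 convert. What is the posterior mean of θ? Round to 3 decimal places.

The binomial likelihood is conjugate to the Beta prior: with 2 successes and 58 failures, the posterior is Beta(5+2, 9.1+58) = Beta(7, 67.1).
Posterior mean = α/(α+β) = 7/74.1 = 0.094.

Posterior mean ≈ 0.094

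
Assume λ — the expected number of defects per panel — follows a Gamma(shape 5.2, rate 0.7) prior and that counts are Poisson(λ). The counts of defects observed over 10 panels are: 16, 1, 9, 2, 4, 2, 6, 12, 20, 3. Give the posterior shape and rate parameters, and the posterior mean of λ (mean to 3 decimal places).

The Poisson likelihood adds the total count to the shape and the number of exposure periods to the rate. Here ∑xᵢ = 75 and n = 10, so shape 5.2→80.2 and rate 0.7→10.7.
Posterior mean = shape/rate = 80.2/10.7 = 7.495.

Posterior: Gamma(shape=80.2, rate=10.7); mean ≈ 7.495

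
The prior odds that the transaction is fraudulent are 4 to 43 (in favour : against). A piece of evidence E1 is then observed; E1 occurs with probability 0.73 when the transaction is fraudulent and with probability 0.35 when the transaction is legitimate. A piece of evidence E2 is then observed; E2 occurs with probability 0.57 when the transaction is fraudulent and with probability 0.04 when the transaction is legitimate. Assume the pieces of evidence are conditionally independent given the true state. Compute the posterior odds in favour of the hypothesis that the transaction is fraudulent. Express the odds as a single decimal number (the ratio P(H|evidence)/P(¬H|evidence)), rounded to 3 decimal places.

Prior odds = 4/43 = 0.093023.
Likelihood ratio for E1 = 0.73/0.35 = 2.0857.
Likelihood ratio for E2 = 0.57/0.04 = 14.250.
Posterior odds = prior odds × LR₁ × LR₂ = 2.7648.

Posterior odds ≈ 2.765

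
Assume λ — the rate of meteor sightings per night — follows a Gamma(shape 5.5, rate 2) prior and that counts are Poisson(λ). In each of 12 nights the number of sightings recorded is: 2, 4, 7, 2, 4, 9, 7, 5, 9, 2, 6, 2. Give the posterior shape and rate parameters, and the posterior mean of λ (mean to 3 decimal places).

Posterior: Gamma(shape=64.5, rate=14); mean ≈ 4.607

Total count ∑xᵢ = 59 over n = 12 nights.
Gamma is conjugate to the Poisson likelihood: posterior is Gamma(shape = 5.5+59 = 64.5, rate = 2+12 = 14).
Posterior mean = shape/rate = 64.5/14 = 4.607.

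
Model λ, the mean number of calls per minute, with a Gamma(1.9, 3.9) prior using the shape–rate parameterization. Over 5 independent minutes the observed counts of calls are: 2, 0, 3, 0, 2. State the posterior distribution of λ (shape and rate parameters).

The Poisson likelihood adds the total count to the shape and the number of exposure periods to the rate. Here ∑xᵢ = 7 and n = 5, so shape 1.9→8.9 and rate 3.9→8.9.

Posterior: Gamma(shape=8.9, rate=8.9)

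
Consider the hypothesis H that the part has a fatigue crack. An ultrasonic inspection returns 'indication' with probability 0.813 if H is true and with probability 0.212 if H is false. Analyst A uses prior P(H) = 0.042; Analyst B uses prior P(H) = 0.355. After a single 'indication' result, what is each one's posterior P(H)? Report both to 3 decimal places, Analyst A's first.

Analyst A: 0.144; Analyst B: 0.679

P('+'|H) = 0.813, P('+'|¬H) = 0.212.
Analyst A: numerator 0.813·0.042 = 0.034146; evidence = 0.034146+0.212·0.958 = 0.23724; posterior = 0.144.
Analyst B: numerator 0.813·0.355 = 0.28861; evidence = 0.28861+0.212·0.645 = 0.42535; posterior = 0.679.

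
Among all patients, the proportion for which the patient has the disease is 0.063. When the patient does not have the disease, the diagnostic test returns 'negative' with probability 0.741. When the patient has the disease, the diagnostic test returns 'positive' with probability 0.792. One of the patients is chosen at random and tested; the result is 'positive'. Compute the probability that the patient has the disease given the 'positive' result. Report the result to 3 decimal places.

Let H be the event that the patient has the disease. P(H) = 0.063, so P(¬H) = 0.937. With E the 'positive' result, P(E|H) = 0.792 and P(E|¬H) = 0.259.
P(E) = 0.792·0.063 + 0.259·0.937 = 0.049896 + 0.24268 = 0.29258.
By Bayes' theorem, P(H|E) = 0.049896 / 0.29258 = 0.171.

P(H | E) ≈ 0.171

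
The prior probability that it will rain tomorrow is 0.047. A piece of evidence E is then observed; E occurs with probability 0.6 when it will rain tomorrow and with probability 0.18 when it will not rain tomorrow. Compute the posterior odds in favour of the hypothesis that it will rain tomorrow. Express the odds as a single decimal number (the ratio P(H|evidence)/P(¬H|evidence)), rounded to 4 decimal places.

Posterior odds ≈ 0.1644

Prior odds = 0.047/(1−0.047) = 0.049318.
Likelihood ratio for E = 0.6/0.18 = 3.3333.
Posterior odds = prior odds × LR = 0.16439.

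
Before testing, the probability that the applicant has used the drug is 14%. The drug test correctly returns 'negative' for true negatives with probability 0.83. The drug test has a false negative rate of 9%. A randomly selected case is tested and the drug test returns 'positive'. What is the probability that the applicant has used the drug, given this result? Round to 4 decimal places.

Let H be the event that the applicant has used the drug. P(H) = 0.14, so P(¬H) = 0.86. With E the 'positive' result, P(E|H) = 0.91 and P(E|¬H) = 0.17.
P(E) = 0.91·0.14 + 0.17·0.86 = 0.12740 + 0.14620 = 0.27360.
By Bayes' theorem, P(H|E) = 0.12740 / 0.27360 = 0.4656.

P(H | E) ≈ 0.4656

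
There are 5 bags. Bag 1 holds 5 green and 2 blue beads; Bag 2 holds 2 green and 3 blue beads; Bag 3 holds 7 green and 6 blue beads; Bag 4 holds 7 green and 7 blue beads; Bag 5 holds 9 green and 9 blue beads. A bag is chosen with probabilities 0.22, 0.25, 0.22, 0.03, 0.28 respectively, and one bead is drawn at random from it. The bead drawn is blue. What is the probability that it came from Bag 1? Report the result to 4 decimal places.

Posterior probability ≈ 0.1339

Tabulate prior·likelihood by source: [1] prior 0.22, lik 0.2857, product 0.06286; [2] prior 0.25, lik 0.6, product 0.1500; [3] prior 0.22, lik 0.4615, product 0.1015; [4] prior 0.03, lik 0.5, product 0.01500; [5] prior 0.28, lik 0.5, product 0.1400.
Normalizing constant = 0.46940; the posterior for Bag 1 is its product over the sum, 0.06286/0.46940 = 0.1339.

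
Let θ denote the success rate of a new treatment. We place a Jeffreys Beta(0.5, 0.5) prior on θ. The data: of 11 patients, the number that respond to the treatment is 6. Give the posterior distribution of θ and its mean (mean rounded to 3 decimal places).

Observing 6 successes and 5 failures updates Beta(0.5, 0.5) by adding the success and failure counts to the two shape parameters: α = 0.5+6 = 6.5, β = 0.5+5 = 5.5.
E[θ | data] = 6.5/(6.5+5.5) = 0.542.

Posterior: Beta(6.5, 5.5); mean ≈ 0.542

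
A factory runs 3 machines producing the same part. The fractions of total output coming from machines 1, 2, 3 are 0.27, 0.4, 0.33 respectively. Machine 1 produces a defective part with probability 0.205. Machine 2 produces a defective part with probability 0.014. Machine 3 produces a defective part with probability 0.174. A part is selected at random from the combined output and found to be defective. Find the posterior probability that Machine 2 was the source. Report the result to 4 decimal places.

P(defective|M1) = 0.205; P(defective|M2) = 0.014; P(defective|M3) = 0.174.
Prior × likelihood for each source: 0.27·0.205=0.05535, 0.4·0.014=0.005600, 0.33·0.174=0.05742. Summing gives P(defective) = 0.11837.
P(Machine 2 | defective) = 0.005600 / 0.11837 = 0.0473.

Posterior probability ≈ 0.0473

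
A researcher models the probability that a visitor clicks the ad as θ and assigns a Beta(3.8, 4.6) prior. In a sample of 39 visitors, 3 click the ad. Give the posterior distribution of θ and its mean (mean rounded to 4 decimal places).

Posterior: Beta(6.8, 40.6); mean ≈ 0.1435

Observing 3 successes and 36 failures updates Beta(3.8, 4.6) by adding the success and failure counts to the two shape parameters: α = 3.8+3 = 6.8, β = 4.6+36 = 40.6.
Posterior mean = α/(α+β) = 6.8/47.4 = 0.1435.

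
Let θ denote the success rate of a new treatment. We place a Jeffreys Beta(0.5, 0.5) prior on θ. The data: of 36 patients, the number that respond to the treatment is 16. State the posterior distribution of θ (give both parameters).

The binomial likelihood is conjugate to the Beta prior: with 16 successes and 20 failures, the posterior is Beta(0.5+16, 0.5+20) = Beta(16.5, 20.5).

Posterior: Beta(16.5, 20.5)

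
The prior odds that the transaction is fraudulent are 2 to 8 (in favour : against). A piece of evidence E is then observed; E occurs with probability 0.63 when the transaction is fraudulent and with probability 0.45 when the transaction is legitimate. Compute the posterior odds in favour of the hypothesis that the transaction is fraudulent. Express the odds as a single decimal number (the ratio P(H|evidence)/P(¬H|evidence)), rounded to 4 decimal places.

Posterior odds ≈ 0.3500

Prior odds = 2/8 = 0.25000.
Likelihood ratio for E = 0.63/0.45 = 1.4000.
Posterior odds = prior odds × LR = 0.35000.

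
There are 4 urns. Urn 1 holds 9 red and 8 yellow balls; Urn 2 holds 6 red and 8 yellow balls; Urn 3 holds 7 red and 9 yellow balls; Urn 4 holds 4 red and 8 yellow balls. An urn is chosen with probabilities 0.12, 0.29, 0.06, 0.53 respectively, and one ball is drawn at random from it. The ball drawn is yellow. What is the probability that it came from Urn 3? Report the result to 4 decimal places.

Tabulate prior·likelihood by source: [1] prior 0.12, lik 0.4706, product 0.05647; [2] prior 0.29, lik 0.5714, product 0.1657; [3] prior 0.06, lik 0.5625, product 0.03375; [4] prior 0.53, lik 0.6667, product 0.3533.
Normalizing constant = 0.60927; the posterior for Urn 3 is its product over the sum, 0.03375/0.60927 = 0.0554.

Posterior probability ≈ 0.0554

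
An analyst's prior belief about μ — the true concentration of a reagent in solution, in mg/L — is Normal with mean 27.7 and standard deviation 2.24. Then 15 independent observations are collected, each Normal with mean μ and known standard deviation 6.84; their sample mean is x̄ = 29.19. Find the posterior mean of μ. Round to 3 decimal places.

Posterior mean ≈ 28.619

Prior precision 1/τ₀² = 1/2.24² = 0.199298; data precision n/σ² = 15/6.84² = 0.320611.
Posterior precision = 0.199298 + 0.320611 = 0.519910.
Posterior mean = (0.199298·27.7 + 0.320611·29.19) / 0.519910 = 28.619.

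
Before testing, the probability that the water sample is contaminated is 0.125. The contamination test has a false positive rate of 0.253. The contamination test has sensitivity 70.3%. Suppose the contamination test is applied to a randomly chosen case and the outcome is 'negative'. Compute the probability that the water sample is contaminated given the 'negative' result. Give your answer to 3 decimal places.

Let H be the event that the water sample is contaminated. P(H) = 0.125, so P(¬H) = 0.875. With E the 'negative' result, P(E|H) = 0.297 and P(E|¬H) = 0.747.
P(E) = 0.297·0.125 + 0.747·0.875 = 0.037125 + 0.65363 = 0.69075.
By Bayes' theorem, P(H|E) = 0.037125 / 0.69075 = 0.054.

P(H | E) ≈ 0.054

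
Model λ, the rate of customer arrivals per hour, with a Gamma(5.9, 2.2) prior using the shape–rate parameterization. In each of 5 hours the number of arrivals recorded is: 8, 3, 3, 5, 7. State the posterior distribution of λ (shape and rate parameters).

Posterior: Gamma(shape=31.9, rate=7.2)

Total count ∑xᵢ = 26 over n = 5 hours.
Gamma is conjugate to the Poisson likelihood: posterior is Gamma(shape = 5.9+26 = 31.9, rate = 2.2+5 = 7.2).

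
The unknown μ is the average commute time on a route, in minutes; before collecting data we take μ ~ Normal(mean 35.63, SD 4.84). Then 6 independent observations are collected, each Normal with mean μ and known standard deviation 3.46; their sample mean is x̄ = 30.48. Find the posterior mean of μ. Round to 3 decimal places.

With known σ, the Normal prior is conjugate. Weight on the data is w = (n/σ²)/(n/σ² + 1/τ₀²) = 0.501186/(0.501186+0.0426883) = 0.92151.
Posterior mean = w·x̄ + (1−w)·μ₀ = 0.92151·30.48 + 0.078489·35.63 = 30.884.

Posterior mean ≈ 30.884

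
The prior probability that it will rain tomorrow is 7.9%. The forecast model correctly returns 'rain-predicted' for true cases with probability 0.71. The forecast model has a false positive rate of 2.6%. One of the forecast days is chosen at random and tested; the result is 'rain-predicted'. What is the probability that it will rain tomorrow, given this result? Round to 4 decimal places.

Let H be the event that it will rain tomorrow. P(H) = 0.079, so P(¬H) = 0.921. With E the 'rain-predicted' result, P(E|H) = 0.71 and P(E|¬H) = 0.026.
P(E) = 0.71·0.079 + 0.026·0.921 = 0.056090 + 0.023946 = 0.080036.
By Bayes' theorem, P(H|E) = 0.056090 / 0.080036 = 0.7008.

P(H | E) ≈ 0.7008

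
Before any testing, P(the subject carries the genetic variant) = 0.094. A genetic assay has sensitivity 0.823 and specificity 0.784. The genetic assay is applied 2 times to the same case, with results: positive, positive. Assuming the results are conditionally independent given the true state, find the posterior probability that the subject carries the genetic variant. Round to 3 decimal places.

With H the event that the subject carries the genetic variant, the joint likelihood of the observed sequence is P(data|H) = 0.823·0.823 = 0.67733 and P(data|¬H) = 0.216·0.216 = 0.046656.
Bayes: P(H|data) = 0.094·0.67733 / (0.094·0.67733 + 0.906·0.046656) = 0.063669/0.10594 = 0.6010.

Posterior P(H) ≈ 0.601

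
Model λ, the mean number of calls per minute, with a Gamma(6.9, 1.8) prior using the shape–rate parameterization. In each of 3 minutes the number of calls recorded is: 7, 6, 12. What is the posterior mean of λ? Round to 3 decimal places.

Posterior mean ≈ 6.646

The Poisson likelihood adds the total count to the shape and the number of exposure periods to the rate. Here ∑xᵢ = 25 and n = 3, so shape 6.9→31.9 and rate 1.8→4.8.
E[λ | data] = 31.9/4.8 = 6.646.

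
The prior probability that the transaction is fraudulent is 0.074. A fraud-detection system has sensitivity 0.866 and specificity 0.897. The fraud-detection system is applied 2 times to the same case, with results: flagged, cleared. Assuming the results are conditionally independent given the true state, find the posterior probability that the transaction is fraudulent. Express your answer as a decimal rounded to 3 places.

With H the event that the transaction is fraudulent, the joint likelihood of the observed sequence is P(data|H) = 0.866·0.134 = 0.11604 and P(data|¬H) = 0.103·0.897 = 0.092391.
Bayes: P(H|data) = 0.074·0.11604 / (0.074·0.11604 + 0.926·0.092391) = 0.0085873/0.094141 = 0.0912.

Posterior P(H) ≈ 0.091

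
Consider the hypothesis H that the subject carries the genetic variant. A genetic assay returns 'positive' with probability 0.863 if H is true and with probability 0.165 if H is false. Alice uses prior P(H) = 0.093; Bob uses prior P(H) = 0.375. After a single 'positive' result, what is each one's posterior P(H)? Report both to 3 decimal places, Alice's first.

P('+'|H) = 0.863, P('+'|¬H) = 0.165.
Alice: numerator 0.863·0.093 = 0.080259; evidence = 0.080259+0.165·0.907 = 0.22991; posterior = 0.349.
Bob: numerator 0.863·0.375 = 0.32362; evidence = 0.32362+0.165·0.625 = 0.42675; posterior = 0.758.

Alice: 0.349; Bob: 0.758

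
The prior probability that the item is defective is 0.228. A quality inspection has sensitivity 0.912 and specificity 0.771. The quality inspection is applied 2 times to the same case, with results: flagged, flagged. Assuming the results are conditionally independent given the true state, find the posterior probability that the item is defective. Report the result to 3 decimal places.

With H the event that the item is defective, the joint likelihood of the observed sequence is P(data|H) = 0.912·0.912 = 0.83174 and P(data|¬H) = 0.229·0.229 = 0.052441.
Bayes: P(H|data) = 0.228·0.83174 / (0.228·0.83174 + 0.772·0.052441) = 0.18964/0.23012 = 0.8241.

Posterior P(H) ≈ 0.824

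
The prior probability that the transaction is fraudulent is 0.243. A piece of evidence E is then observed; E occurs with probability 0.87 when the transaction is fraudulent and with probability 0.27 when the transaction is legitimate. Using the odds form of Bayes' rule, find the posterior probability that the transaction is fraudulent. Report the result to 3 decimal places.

Posterior probability ≈ 0.508

Prior odds = 0.243/(1−0.243) = 0.32100.
Likelihood ratio for E = 0.87/0.27 = 3.2222.
Posterior odds = prior odds × LR = 1.0343.
Posterior probability = odds/(1+odds) = 1.0343/2.0343 = 0.508.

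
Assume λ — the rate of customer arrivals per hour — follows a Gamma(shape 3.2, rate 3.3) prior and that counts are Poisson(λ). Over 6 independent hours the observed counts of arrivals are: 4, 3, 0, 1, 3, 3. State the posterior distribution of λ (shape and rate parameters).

Posterior: Gamma(shape=17.2, rate=9.3)

Total count ∑xᵢ = 14 over n = 6 hours.
Gamma is conjugate to the Poisson likelihood: posterior is Gamma(shape = 3.2+14 = 17.2, rate = 3.3+6 = 9.3).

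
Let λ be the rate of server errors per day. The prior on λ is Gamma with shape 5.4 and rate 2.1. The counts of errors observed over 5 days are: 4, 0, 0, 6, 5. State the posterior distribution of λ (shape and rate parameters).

Total count ∑xᵢ = 15 over n = 5 days.
Gamma is conjugate to the Poisson likelihood: posterior is Gamma(shape = 5.4+15 = 20.4, rate = 2.1+5 = 7.1).

Posterior: Gamma(shape=20.4, rate=7.1)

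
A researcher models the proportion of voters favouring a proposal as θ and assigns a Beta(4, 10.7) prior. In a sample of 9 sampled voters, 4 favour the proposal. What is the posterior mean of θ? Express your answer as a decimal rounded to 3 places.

Posterior mean ≈ 0.338

Observing 4 successes and 5 failures updates Beta(4, 10.7) by adding the success and failure counts to the two shape parameters: α = 4+4 = 8, β = 10.7+5 = 15.7.
Posterior mean = α/(α+β) = 8/23.7 = 0.338.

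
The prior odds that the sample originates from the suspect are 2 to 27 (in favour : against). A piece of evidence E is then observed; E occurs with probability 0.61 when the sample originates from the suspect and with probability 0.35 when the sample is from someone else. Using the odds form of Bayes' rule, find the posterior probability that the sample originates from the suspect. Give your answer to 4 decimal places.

Posterior probability ≈ 0.1143

Prior odds = 2/27 = 0.074074.
Likelihood ratio for E = 0.61/0.35 = 1.7429.
Posterior odds = prior odds × LR = 0.12910.
Posterior probability = odds/(1+odds) = 0.12910/1.1291 = 0.1143.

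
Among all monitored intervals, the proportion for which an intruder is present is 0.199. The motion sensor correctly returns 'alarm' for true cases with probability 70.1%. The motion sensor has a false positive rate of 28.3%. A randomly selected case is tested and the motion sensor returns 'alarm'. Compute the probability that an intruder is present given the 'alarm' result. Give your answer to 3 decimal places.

Let H be the event that an intruder is present. P(H) = 0.199, so P(¬H) = 0.801. With E the 'alarm' result, P(E|H) = 0.701 and P(E|¬H) = 0.283.
P(E) = 0.701·0.199 + 0.283·0.801 = 0.13950 + 0.22668 = 0.36618.
By Bayes' theorem, P(H|E) = 0.13950 / 0.36618 = 0.381.

P(H | E) ≈ 0.381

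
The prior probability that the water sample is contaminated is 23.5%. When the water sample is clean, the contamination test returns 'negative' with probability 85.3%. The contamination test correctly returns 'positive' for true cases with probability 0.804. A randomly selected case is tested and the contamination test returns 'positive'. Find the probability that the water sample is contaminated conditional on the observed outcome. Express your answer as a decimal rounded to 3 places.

P(H | E) ≈ 0.627

Write H for 'the water sample is contaminated'. Prior odds H:¬H = 0.235/0.765 = 0.30719. For the 'positive' outcome, the likelihood ratio is 0.804/0.147 = 5.4694.
Posterior odds = 0.30719 × 5.4694 = 1.6801, so P(H|E) = 1.6801/(1+1.6801) = 0.627.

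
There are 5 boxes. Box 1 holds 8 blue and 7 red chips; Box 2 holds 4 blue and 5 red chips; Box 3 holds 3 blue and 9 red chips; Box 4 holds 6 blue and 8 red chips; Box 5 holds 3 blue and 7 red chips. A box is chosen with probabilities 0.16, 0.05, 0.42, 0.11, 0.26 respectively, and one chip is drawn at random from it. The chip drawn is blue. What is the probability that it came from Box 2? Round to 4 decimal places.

Posterior probability ≈ 0.0658

Tabulate prior·likelihood by source: [1] prior 0.16, lik 0.5333, product 0.08533; [2] prior 0.05, lik 0.4444, product 0.02222; [3] prior 0.42, lik 0.25, product 0.1050; [4] prior 0.11, lik 0.4286, product 0.04714; [5] prior 0.26, lik 0.3, product 0.07800.
Normalizing constant = 0.33770; the posterior for Box 2 is its product over the sum, 0.02222/0.33770 = 0.0658.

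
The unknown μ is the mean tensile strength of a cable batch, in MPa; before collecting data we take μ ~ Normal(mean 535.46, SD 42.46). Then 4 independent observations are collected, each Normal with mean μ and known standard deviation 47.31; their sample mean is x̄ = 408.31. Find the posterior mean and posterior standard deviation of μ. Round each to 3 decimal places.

Prior precision 1/τ₀² = 1/42.46² = 0.00055468; data precision n/σ² = 4/47.31² = 0.00178712.
Posterior precision = 0.00055468 + 0.00178712 = 0.00234180, giving posterior SD = 1/√0.00234180 = 20.665.
Posterior mean = (0.00055468·535.46 + 0.00178712·408.31) / 0.00234180 = 438.427.

Posterior mean ≈ 438.427; posterior SD ≈ 20.665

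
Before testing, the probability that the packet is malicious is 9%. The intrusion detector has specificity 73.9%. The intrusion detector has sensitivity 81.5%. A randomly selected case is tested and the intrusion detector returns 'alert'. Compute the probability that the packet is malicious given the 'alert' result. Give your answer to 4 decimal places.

P(H | E) ≈ 0.2360

Let H be the event that the packet is malicious. P(H) = 0.09, so P(¬H) = 0.91. With E the 'alert' result, P(E|H) = 0.815 and P(E|¬H) = 0.261.
P(E) = 0.815·0.09 + 0.261·0.91 = 0.073350 + 0.23751 = 0.31086.
By Bayes' theorem, P(H|E) = 0.073350 / 0.31086 = 0.2360.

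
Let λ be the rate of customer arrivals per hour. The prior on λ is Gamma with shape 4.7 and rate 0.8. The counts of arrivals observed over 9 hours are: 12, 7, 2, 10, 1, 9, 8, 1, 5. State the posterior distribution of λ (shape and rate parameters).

Posterior: Gamma(shape=59.7, rate=9.8)

The Poisson likelihood adds the total count to the shape and the number of exposure periods to the rate. Here ∑xᵢ = 55 and n = 9, so shape 4.7→59.7 and rate 0.8→9.8.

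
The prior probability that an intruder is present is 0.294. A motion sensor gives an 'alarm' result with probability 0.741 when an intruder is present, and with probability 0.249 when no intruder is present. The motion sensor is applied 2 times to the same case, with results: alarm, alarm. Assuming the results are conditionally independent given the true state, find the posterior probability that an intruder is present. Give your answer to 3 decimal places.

Let H be the event that an intruder is present; start with P(H) = 0.294. P('alarm'|H) = 0.741, P('alarm'|¬H) = 0.249.
Update on result 1 ('alarm'): P(H) ← 0.741·0.2940 / (0.741·0.2940 + 0.249·0.7060) = 0.21785/0.39365 = 0.5534.
Update on result 2 ('alarm'): P(H) ← 0.741·0.5534 / (0.741·0.5534 + 0.249·0.4466) = 0.41009/0.52128 = 0.7867.

Posterior P(H) ≈ 0.787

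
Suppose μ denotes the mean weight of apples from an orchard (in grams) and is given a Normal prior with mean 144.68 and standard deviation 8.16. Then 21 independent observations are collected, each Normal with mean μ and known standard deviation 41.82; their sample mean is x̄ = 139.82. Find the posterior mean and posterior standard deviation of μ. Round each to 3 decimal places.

With known σ, the Normal prior is conjugate. Weight on the data is w = (n/σ²)/(n/σ² + 1/τ₀²) = 0.0120075/(0.0120075+0.0150183) = 0.44430.
Posterior mean = w·x̄ + (1−w)·μ₀ = 0.44430·139.82 + 0.55570·144.68 = 142.521. Posterior variance = 1/(0.0120075+0.0150183) = 37.0018, so SD = 6.083.

Posterior mean ≈ 142.521; posterior SD ≈ 6.083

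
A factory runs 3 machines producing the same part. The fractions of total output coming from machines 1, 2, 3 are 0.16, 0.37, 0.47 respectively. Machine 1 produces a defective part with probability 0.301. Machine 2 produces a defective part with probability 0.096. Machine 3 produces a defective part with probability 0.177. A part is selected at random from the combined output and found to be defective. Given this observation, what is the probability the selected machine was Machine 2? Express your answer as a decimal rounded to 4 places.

Posterior probability ≈ 0.2129

P(defective|M1) = 0.301; P(defective|M2) = 0.096; P(defective|M3) = 0.177.
Prior × likelihood for each source: 0.16·0.301=0.04816, 0.37·0.096=0.03552, 0.47·0.177=0.08319. Summing gives P(defective) = 0.16687.
P(Machine 2 | defective) = 0.03552 / 0.16687 = 0.2129.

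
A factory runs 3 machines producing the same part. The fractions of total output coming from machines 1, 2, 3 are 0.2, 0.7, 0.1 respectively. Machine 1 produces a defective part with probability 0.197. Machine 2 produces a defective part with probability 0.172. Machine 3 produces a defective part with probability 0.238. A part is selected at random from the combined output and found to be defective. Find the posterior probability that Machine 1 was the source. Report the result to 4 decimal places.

Posterior probability ≈ 0.2146

P(defective|M1) = 0.197; P(defective|M2) = 0.172; P(defective|M3) = 0.238.
Prior × likelihood for each source: 0.2·0.197=0.03940, 0.7·0.172=0.1204, 0.1·0.238=0.02380. Summing gives P(defective) = 0.18360.
P(Machine 1 | defective) = 0.03940 / 0.18360 = 0.2146.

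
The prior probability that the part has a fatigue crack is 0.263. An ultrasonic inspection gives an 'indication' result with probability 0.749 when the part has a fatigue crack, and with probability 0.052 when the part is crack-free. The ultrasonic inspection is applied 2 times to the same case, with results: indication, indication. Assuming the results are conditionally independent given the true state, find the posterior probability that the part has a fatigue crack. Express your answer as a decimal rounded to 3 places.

Posterior P(H) ≈ 0.987

With H the event that the part has a fatigue crack, the joint likelihood of the observed sequence is P(data|H) = 0.749·0.749 = 0.56100 and P(data|¬H) = 0.052·0.052 = 0.0027040.
Bayes: P(H|data) = 0.263·0.56100 / (0.263·0.56100 + 0.737·0.0027040) = 0.14754/0.14954 = 0.9867.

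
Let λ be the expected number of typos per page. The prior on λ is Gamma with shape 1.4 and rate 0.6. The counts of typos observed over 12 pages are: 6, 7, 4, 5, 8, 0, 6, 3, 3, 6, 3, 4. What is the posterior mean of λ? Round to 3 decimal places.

Posterior mean ≈ 4.476

Total count ∑xᵢ = 55 over n = 12 pages.
Gamma is conjugate to the Poisson likelihood: posterior is Gamma(shape = 1.4+55 = 56.4, rate = 0.6+12 = 12.6).
Posterior mean = shape/rate = 56.4/12.6 = 4.476.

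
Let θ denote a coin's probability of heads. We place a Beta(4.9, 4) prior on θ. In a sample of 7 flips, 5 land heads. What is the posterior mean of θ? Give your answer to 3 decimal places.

The binomial likelihood is conjugate to the Beta prior: with 5 successes and 2 failures, the posterior is Beta(4.9+5, 4+2) = Beta(9.9, 6).
E[θ | data] = 9.9/(9.9+6) = 0.623.

Posterior mean ≈ 0.623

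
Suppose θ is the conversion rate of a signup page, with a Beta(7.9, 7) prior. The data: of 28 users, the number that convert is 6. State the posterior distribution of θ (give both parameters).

Posterior: Beta(13.9, 29)

Observing 6 successes and 22 failures updates Beta(7.9, 7) by adding the success and failure counts to the two shape parameters: α = 7.9+6 = 13.9, β = 7+22 = 29.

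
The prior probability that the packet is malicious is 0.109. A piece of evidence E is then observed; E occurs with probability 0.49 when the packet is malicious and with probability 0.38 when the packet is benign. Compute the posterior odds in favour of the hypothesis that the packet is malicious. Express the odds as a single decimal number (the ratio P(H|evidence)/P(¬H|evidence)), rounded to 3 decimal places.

Prior odds = 0.109/(1−0.109) = 0.12233.
Likelihood ratio for E = 0.49/0.38 = 1.2895.
Posterior odds = prior odds × LR = 0.15775.

Posterior odds ≈ 0.158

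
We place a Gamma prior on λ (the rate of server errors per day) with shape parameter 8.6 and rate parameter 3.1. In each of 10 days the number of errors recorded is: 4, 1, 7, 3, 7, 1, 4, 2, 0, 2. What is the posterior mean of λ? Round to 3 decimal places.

Posterior mean ≈ 3.023

The Poisson likelihood adds the total count to the shape and the number of exposure periods to the rate. Here ∑xᵢ = 31 and n = 10, so shape 8.6→39.6 and rate 3.1→13.1.
E[λ | data] = 39.6/13.1 = 3.023.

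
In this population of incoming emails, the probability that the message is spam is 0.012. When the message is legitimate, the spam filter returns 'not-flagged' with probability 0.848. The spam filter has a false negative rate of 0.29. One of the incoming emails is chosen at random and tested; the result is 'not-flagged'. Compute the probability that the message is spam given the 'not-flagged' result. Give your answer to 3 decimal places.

P(H | E) ≈ 0.004

Write H for 'the message is spam'. Prior odds H:¬H = 0.012/0.988 = 0.012146. For the 'not-flagged' outcome, the likelihood ratio is 0.29/0.848 = 0.34198.
Posterior odds = 0.012146 × 0.34198 = 0.0041536, so P(H|E) = 0.0041536/(1+0.0041536) = 0.004.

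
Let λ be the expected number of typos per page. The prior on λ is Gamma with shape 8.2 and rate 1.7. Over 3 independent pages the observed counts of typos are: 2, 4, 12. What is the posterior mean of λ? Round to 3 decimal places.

Total count ∑xᵢ = 18 over n = 3 pages.
Gamma is conjugate to the Poisson likelihood: posterior is Gamma(shape = 8.2+18 = 26.2, rate = 1.7+3 = 4.7).
Posterior mean = shape/rate = 26.2/4.7 = 5.574.

Posterior mean ≈ 5.574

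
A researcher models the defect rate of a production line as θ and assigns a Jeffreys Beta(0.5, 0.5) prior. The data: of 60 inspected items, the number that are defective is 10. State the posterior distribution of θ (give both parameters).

Posterior: Beta(10.5, 50.5)

The binomial likelihood is conjugate to the Beta prior: with 10 successes and 50 failures, the posterior is Beta(0.5+10, 0.5+50) = Beta(10.5, 50.5).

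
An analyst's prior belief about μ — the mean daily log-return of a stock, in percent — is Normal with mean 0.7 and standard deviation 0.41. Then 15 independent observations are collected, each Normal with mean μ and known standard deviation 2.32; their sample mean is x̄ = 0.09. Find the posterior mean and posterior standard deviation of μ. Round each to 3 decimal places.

Posterior mean ≈ 0.505; posterior SD ≈ 0.338

Prior precision 1/τ₀² = 1/0.41² = 5.94884; data precision n/σ² = 15/2.32² = 2.78686.
Posterior precision = 5.94884 + 2.78686 = 8.73570, giving posterior SD = 1/√8.73570 = 0.338.
Posterior mean = (5.94884·0.7 + 2.78686·0.09) / 8.73570 = 0.505.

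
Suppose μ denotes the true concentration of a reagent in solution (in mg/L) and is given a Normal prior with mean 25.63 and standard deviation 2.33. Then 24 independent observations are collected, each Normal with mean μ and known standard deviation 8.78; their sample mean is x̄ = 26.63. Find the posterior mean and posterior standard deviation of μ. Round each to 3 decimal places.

Posterior mean ≈ 26.258; posterior SD ≈ 1.421

Prior precision 1/τ₀² = 1/2.33² = 0.184199; data precision n/σ² = 24/8.78² = 0.311331.
Posterior precision = 0.184199 + 0.311331 = 0.495530, giving posterior SD = 1/√0.495530 = 1.421.
Posterior mean = (0.184199·25.63 + 0.311331·26.63) / 0.495530 = 26.258.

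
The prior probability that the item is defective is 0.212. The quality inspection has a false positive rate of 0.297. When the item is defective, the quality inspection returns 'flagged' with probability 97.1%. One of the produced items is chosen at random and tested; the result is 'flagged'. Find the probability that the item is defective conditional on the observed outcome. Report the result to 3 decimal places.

P(H | E) ≈ 0.468

Let H be the event that the item is defective. P(H) = 0.212, so P(¬H) = 0.788. With E the 'flagged' result, P(E|H) = 0.971 and P(E|¬H) = 0.297.
P(E) = 0.971·0.212 + 0.297·0.788 = 0.20585 + 0.23404 = 0.43989.
By Bayes' theorem, P(H|E) = 0.20585 / 0.43989 = 0.468.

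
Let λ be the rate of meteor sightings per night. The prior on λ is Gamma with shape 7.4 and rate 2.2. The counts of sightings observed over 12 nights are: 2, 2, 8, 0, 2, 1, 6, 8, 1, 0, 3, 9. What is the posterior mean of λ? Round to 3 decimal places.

Total count ∑xᵢ = 42 over n = 12 nights.
Gamma is conjugate to the Poisson likelihood: posterior is Gamma(shape = 7.4+42 = 49.4, rate = 2.2+12 = 14.2).
Posterior mean = shape/rate = 49.4/14.2 = 3.479.

Posterior mean ≈ 3.479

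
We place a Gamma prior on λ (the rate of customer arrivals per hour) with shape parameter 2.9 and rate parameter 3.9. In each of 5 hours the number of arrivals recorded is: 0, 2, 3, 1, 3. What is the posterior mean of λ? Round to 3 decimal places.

Posterior mean ≈ 1.337

Total count ∑xᵢ = 9 over n = 5 hours.
Gamma is conjugate to the Poisson likelihood: posterior is Gamma(shape = 2.9+9 = 11.9, rate = 3.9+5 = 8.9).
Posterior mean = shape/rate = 11.9/8.9 = 1.337.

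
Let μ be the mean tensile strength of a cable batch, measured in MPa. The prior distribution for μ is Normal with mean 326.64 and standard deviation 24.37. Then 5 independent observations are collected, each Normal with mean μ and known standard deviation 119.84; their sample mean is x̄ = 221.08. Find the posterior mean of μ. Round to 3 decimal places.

Prior precision 1/τ₀² = 1/24.37² = 0.00168379; data precision n/σ² = 5/119.84² = 0.00034815.
Posterior precision = 0.00168379 + 0.00034815 = 0.00203194.
Posterior mean = (0.00168379·326.64 + 0.00034815·221.08) / 0.00203194 = 308.554.

Posterior mean ≈ 308.554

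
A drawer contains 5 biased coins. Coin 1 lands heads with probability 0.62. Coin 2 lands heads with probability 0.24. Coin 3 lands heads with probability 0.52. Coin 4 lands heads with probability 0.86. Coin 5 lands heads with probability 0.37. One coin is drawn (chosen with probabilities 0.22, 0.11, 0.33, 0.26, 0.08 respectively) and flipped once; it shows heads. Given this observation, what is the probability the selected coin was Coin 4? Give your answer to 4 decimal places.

Posterior probability ≈ 0.3805

Tabulate prior·likelihood by source: [1] prior 0.22, lik 0.62, product 0.1364; [2] prior 0.11, lik 0.24, product 0.02640; [3] prior 0.33, lik 0.52, product 0.1716; [4] prior 0.26, lik 0.86, product 0.2236; [5] prior 0.08, lik 0.37, product 0.02960.
Normalizing constant = 0.58760; the posterior for Coin 4 is its product over the sum, 0.2236/0.58760 = 0.3805.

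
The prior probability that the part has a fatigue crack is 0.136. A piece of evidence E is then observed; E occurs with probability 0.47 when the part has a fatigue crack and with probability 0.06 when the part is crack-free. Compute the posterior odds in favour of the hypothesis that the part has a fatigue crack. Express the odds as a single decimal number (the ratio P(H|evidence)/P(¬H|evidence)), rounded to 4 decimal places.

Posterior odds ≈ 1.2330

Prior odds = 0.136/(1−0.136) = 0.15741.
Likelihood ratio for E = 0.47/0.06 = 7.8333.
Posterior odds = prior odds × LR = 1.2330.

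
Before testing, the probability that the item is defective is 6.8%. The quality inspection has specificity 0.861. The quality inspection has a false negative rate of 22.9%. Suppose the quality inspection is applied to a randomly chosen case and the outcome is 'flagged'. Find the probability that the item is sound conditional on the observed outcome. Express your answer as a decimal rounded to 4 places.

P(¬H | E) ≈ 0.7119

Let H be the event that the item is defective. P(H) = 0.068, so P(¬H) = 0.932. With E the 'flagged' result, P(E|H) = 0.771 and P(E|¬H) = 0.139.
P(E) = 0.771·0.068 + 0.139·0.932 = 0.052428 + 0.12955 = 0.18198.
By Bayes' theorem, P(H|E) = 0.052428 / 0.18198 = 0.2881. Hence P(¬H|E) = 1 − 0.2881 = 0.7119.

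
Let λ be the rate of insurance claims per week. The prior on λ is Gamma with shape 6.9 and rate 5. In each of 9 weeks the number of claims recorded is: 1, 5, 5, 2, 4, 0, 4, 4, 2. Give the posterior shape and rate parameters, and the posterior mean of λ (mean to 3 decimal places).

Posterior: Gamma(shape=33.9, rate=14); mean ≈ 2.421

The Poisson likelihood adds the total count to the shape and the number of exposure periods to the rate. Here ∑xᵢ = 27 and n = 9, so shape 6.9→33.9 and rate 5→14.
E[λ | data] = 33.9/14 = 2.421.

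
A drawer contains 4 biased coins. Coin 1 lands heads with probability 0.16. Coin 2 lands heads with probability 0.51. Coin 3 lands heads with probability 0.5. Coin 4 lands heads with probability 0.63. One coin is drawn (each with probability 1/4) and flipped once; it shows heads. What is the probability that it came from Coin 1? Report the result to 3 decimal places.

P(heads|C1) = 0.16; P(heads|C2) = 0.51; P(heads|C3) = 0.5; P(heads|C4) = 0.63.
Prior × likelihood for each source: 0.25·0.16=0.04000, 0.25·0.51=0.1275, 0.25·0.5=0.1250, 0.25·0.63=0.1575. Summing gives P(heads) = 0.45000.
P(Coin 1 | heads) = 0.04000 / 0.45000 = 0.089.

Posterior probability ≈ 0.089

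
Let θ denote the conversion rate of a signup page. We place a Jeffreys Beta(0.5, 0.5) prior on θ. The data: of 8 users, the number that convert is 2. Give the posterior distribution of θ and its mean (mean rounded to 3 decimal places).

Posterior: Beta(2.5, 6.5); mean ≈ 0.278

The binomial likelihood is conjugate to the Beta prior: with 2 successes and 6 failures, the posterior is Beta(0.5+2, 0.5+6) = Beta(2.5, 6.5).
E[θ | data] = 2.5/(2.5+6.5) = 0.278.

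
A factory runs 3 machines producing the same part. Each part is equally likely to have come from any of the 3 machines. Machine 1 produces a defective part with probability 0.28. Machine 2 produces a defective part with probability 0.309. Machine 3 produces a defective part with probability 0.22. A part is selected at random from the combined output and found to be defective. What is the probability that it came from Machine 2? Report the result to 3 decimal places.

Posterior probability ≈ 0.382

P(defective|M1) = 0.28; P(defective|M2) = 0.309; P(defective|M3) = 0.22.
Prior × likelihood for each source: 0.333333·0.28=0.09333, 0.333333·0.309=0.1030, 0.333333·0.22=0.07333. Summing gives P(defective) = 0.26967.
P(Machine 2 | defective) = 0.1030 / 0.26967 = 0.382.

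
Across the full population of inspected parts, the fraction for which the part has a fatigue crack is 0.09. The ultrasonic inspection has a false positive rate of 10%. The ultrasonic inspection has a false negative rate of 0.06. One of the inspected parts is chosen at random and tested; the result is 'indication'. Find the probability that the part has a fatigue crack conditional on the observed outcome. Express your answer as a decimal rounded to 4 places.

Write H for 'the part has a fatigue crack'. Prior odds H:¬H = 0.09/0.91 = 0.098901. For the 'indication' outcome, the likelihood ratio is 0.94/0.1 = 9.4000.
Posterior odds = 0.098901 × 9.4000 = 0.92967, so P(H|E) = 0.92967/(1+0.92967) = 0.4818.

P(H | E) ≈ 0.4818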